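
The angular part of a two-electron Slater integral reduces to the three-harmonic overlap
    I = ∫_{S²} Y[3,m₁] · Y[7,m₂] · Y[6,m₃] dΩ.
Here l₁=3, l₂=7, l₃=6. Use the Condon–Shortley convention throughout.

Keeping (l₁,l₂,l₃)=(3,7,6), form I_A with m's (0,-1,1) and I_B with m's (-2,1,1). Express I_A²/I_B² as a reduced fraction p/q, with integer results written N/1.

Shared (l₁,l₂,l₃)=(3,7,6): N and (l;000)² cancel in I_A²/I_B².
A: Δ = 4!·2!·10!/17! = 1/2042040; Racah Σ t=1..3: t=1:−1/172800 t=2:+1/69120 t=3:−1/362880 = 43/7257600; ⇒ 3j(3 7 6; 0 -1 1)² = 1849/170170, sgn -1
B: Δ = 4!·2!·10!/17! = 1/2042040; Racah Σ t=3..4: t=3:−1/172800 t=4:+1/414720 = -7/2073600; ⇒ 3j(3 7 6; -2 1 1)² = 343/29172, sgn +1
I_A²/I_B² = (1849/170170)/(343/29172) = 11094/12005

11094/12005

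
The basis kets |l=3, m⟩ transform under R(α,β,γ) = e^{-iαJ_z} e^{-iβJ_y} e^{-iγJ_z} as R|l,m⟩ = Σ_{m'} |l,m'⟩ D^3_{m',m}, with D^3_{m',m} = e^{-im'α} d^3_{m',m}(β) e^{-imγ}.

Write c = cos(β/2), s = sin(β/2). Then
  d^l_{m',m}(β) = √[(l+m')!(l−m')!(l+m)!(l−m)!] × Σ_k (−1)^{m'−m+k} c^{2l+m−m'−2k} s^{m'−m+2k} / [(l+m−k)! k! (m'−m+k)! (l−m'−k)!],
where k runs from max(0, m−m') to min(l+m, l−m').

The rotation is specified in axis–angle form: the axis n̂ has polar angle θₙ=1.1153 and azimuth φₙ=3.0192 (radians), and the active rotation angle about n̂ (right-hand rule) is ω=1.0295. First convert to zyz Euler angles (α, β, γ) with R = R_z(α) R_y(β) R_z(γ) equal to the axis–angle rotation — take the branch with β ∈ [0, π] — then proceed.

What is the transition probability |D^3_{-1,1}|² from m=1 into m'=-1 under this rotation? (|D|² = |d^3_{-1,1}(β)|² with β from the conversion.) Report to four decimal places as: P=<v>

P=0.2711

Axis–angle → zyz. n̂ = (sinθₙcosφₙ, sinθₙsinφₙ, cosθₙ) = (-0.891325, +0.109640, +0.439908), ω = 1.0295.
R = I cosω + sinω [n̂]ₓ + (1−cosω) n̂n̂ᵀ gives
  R = [+0.900364, -0.424392, -0.096106; +0.329647, +0.521075, +0.787283; -0.284038, -0.740522, +0.609056]
β = atan2(√(R₁₃²+R₂₃²), R₃₃) = 0.915926; α = atan2(R₂₃, R₁₃) mod 2π = 1.692269; γ = atan2(R₃₂, −R₃₁) mod 2π = 5.078647
D^3_{-1,1}(1.6923,0.9159,5.0786) = e^{-i·-1·1.6923}·d^3_{-1,1}(0.9159)·e^{-i·1·5.0786}. Compute d first:
Half-angle: c=0.896955, s=0.442122. N=√(2·24·24·2)=48.000000
The bounds max(0,m−m')=2 and min(l+m,l−m')=4 give 3 terms
  k=2: (−1)^0·48.0000/(8)·0.8970^4·0.4421^2 = +0.759133
  k=3: (−1)^1·48.0000/(6)·0.8970^2·0.4421^4 = -0.245923
  k=4: (−1)^2·48.0000/(48)·0.8970^0·0.4421^6 = +0.007469
d^3_{-1,1}(0.9159) = +0.759133 -0.245923 +0.007469 = +0.520679
|D^3_{-1,1}|² = |d^3_{-1,1}(β)|² = (+0.520679)² = 0.271106 (the z-rotation phases have unit modulus)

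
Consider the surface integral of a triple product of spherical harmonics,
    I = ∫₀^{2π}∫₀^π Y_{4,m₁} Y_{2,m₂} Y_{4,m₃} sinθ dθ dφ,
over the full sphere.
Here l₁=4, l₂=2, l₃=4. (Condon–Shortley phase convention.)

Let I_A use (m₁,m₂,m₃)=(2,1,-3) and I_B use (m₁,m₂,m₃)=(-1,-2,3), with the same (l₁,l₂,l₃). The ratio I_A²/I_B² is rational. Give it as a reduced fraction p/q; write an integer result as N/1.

25/18

Same 4,2,4: normalisation and zero-m 3j drop out of the ratio.
A: Δ: 2! 6! 2! / 11! → 1/13860; sum: t=1:−1/240 t=2:+1/1440 = -1/288; 3j²(4 2 4; 2 1 -3) = Δ·Π!·Σ² = 5/132  (sign +1)
B: Δ: 2! 6! 2! / 11! → 1/13860; sum: t=0:+1/480 = 1/480; 3j²(4 2 4; -1 -2 3) = Δ·Π!·Σ² = 3/110  (sign -1)
I_A²/I_B² = (5/132)/(3/110) = 25/18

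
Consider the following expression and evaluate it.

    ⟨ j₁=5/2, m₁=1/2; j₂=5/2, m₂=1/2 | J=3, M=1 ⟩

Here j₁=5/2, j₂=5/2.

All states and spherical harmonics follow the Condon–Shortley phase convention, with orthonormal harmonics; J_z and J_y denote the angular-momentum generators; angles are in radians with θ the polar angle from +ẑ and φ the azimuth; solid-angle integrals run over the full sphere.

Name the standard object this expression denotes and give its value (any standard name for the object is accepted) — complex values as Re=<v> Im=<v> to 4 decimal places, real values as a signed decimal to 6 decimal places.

Clebsch–Gordan coefficient, −√(4/15) ≈ -0.516398

This is a Clebsch–Gordan (vector-coupling) coefficient.
triangle: 2!×3!×3!/9! = 72/362880
(j±m)!: 3!×2!×3!×2!×4!×2! = 6912
prefactor² = (2J+1)×Δ×N² = 48/5
  k=0: +1/(0!×2!×2!×3!×1!×0!) = 1/24
  k=1: −1/(1!×1!×1!×2!×2!×1!) = -1/4
  k=2: +1/(2!×0!×0!×1!×3!×2!) = 1/24
Σ = -1/6  ⇒  CG² = 48/5×(-1/6)² = 4/15
CG = −√(4/15) = -0.516398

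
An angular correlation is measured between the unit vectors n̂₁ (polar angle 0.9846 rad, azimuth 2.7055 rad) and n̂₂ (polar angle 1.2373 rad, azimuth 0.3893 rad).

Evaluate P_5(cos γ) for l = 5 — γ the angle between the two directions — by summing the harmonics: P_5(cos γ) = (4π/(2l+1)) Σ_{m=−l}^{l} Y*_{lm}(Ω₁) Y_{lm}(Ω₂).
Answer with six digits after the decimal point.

Summing Y*_{l m}(θ₁,φ₁)·Y_{l m}(θ₂,φ₂) over m ∈ [−5, 5]; prefactor 4π/(2·5+1) = 1.142397:
  term(m=-5) = (0.035971, -0.054259)   from Y*(Ω₁)=(0.106622, 0.152661), Y(Ω₂)=(-0.128280, -0.325221)
  term(m=-4) = (-0.147852, 0.023857)   from Y*(Ω₁)=(-0.067532, -0.385152), Y(Ω₂)=(0.005207, -0.382968)
  term(m=-3) = (-0.002866, -0.002250)   from Y*(Ω₁)=(-0.091047, 0.338819), Y(Ω₂)=(-0.004072, 0.009554)
  term(m=-2) = (-0.001431, -0.017857)   from Y*(Ω₁)=(-0.034280, 0.040814), Y(Ω₂)=(-0.239267, 0.236035)
  term(m=-1) = (-0.018696, 0.020254)   from Y*(Ω₁)=(0.318666, -0.148503), Y(Ω₂)=(-0.072536, 0.029757)
  term(m=+0) = (-0.010626, -0.000000)   from Y*(Ω₁)=(-0.033756, -0.000000), Y(Ω₂)=(0.314783, 0.000000)
  term(m=+1) = (-0.018696, -0.020254)   from Y*(Ω₁)=(-0.318666, -0.148503), Y(Ω₂)=(0.072536, 0.029757)
  term(m=+2) = (-0.001431, 0.017857)   from Y*(Ω₁)=(-0.034280, -0.040814), Y(Ω₂)=(-0.239267, -0.236035)
  term(m=+3) = (-0.002866, 0.002250)   from Y*(Ω₁)=(0.091047, 0.338819), Y(Ω₂)=(0.004072, 0.009554)
  term(m=+4) = (-0.147852, -0.023857)   from Y*(Ω₁)=(-0.067532, 0.385152), Y(Ω₂)=(0.005207, 0.382968)
  term(m=+5) = (0.035971, 0.054259)   from Y*(Ω₁)=(-0.106622, 0.152661), Y(Ω₂)=(0.128280, -0.325221)
Σ over m = (-0.280375, 0.000000); ×(4π/11) → (-0.320300, 0.000000). Real part: -0.320300

-0.320300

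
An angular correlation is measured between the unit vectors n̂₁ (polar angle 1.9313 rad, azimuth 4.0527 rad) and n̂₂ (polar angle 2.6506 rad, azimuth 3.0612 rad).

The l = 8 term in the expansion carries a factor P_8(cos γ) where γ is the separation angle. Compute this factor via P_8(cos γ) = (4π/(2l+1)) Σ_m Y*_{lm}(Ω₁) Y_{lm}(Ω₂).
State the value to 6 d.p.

Addition theorem: P_8(cos γ) = (4π/17) Σ_m Y*_{lm}(Ω₁) Y_{lm}(Ω₂), m = −8…8:
  m=-8: (0.16222 + 0.25583j) × (0.00101 + 0.00076j) = -0.00003 + 0.00038j  (running Σ = -0.00003 + 0.00038j)
  m=-7: (0.45474 + 0.04313j) × (0.00797 + 0.00503j) = 0.00341 + 0.00263j  (running Σ = 0.00338 + 0.00301j)
  m=-6: (0.14990 - 0.15954j) × (0.03908 + 0.02046j) = 0.00912 - 0.00317j  (running Σ = 0.01250 - 0.00016j)
  m=-5: (0.03643 + 0.23038j) × (0.13326 + 0.05665j) = -0.00820 + 0.03276j  (running Σ = 0.00430 + 0.03261j)
  m=-4: (0.27923 + 0.15357j) × (0.31871 + 0.10617j) = 0.07269 + 0.07859j  (running Σ = 0.07699 + 0.11120j)
  m=-3: (-0.08541 + 0.03695j) × (0.49922 + 0.12279j) = -0.04718 + 0.00796j  (running Σ = 0.02981 + 0.11915j)
  m=-2: (-0.08204 + 0.31939j) × (0.38482 + 0.06241j) = -0.05150 + 0.11779j  (running Σ = -0.02169 + 0.23694j)
  m=-1: (-0.01896 - 0.02444j) × (-0.15011 - 0.01209j) = 0.00255 + 0.00390j  (running Σ = -0.01914 + 0.24084j)
  m=0: (-0.32789 + 0.00000j) × (-0.45078 + 0.00000j) = 0.14781 + 0.00000j  (running Σ = 0.12867 + 0.24084j)
  m=1: (0.01896 - 0.02444j) × (0.15011 - 0.01209j) = 0.00255 - 0.00390j  (running Σ = 0.13122 + 0.23694j)
  m=2: (-0.08204 - 0.31939j) × (0.38482 - 0.06241j) = -0.05150 - 0.11779j  (running Σ = 0.07972 + 0.11915j)
  m=3: (0.08541 + 0.03695j) × (-0.49922 + 0.12279j) = -0.04718 - 0.00796j  (running Σ = 0.03254 + 0.11120j)
  m=4: (0.27923 - 0.15357j) × (0.31871 - 0.10617j) = 0.07269 - 0.07859j  (running Σ = 0.10523 + 0.03261j)
  m=5: (-0.03643 + 0.23038j) × (-0.13326 + 0.05665j) = -0.00820 - 0.03276j  (running Σ = 0.09703 - 0.00016j)
  m=6: (0.14990 + 0.15954j) × (0.03908 - 0.02046j) = 0.00912 + 0.00317j  (running Σ = 0.10616 + 0.00301j)
  m=7: (-0.45474 + 0.04313j) × (-0.00797 + 0.00503j) = 0.00341 - 0.00263j  (running Σ = 0.10956 + 0.00038j)
  m=8: (0.16222 - 0.25583j) × (0.00101 - 0.00076j) = -0.00003 - 0.00038j  (running Σ = 0.10953 + 0.00000j)
Accumulated sum 0.10953 + 0.00000j; after 4π/(2l+1) scaling, 0.08097 + 0.00000j ⇒ P_8 = 0.080966

0.080966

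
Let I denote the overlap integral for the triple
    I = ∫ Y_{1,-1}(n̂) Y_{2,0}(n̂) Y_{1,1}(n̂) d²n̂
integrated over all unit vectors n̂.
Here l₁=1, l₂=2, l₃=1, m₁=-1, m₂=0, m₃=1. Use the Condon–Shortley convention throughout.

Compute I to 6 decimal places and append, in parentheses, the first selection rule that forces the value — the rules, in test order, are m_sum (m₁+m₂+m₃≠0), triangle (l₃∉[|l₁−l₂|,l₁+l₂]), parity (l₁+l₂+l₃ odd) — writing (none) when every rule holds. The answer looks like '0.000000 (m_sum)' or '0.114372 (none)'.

Rules hold: Σm=0, L=4 even, 1≤1≤3.
N = 3·5·3 = 45
Δ = 2!·0!·2!/5! = 1/30
Racah Σ t=1..1: t=1:−1/1 = -1/1
⇒ 3j(1 2 1; 0 0 0)² = 2/15, sgn +1
Racah Σ t=2..2: t=2:+1/4 = 1/4
⇒ 3j(1 2 1; -1 0 1)² = 1/30, sgn +1
4πI² = N·(3j₀)²·(3jₘ)² = 1/5
I = +1·√(0.2/4π) = 0.12615663
No selection rule forces the value: the integral is nonzero (none).

0.126157 (none)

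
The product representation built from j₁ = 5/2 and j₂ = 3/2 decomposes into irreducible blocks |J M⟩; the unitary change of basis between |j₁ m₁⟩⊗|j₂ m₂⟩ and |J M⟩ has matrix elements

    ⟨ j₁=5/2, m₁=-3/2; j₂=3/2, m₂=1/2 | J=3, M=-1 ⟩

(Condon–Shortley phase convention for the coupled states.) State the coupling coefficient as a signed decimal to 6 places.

j₁+j₂−J=1  J+j₁−j₂=4  J−j₁+j₂=2  j₁+j₂+J+1=8
(j₁±m₁, j₂±m₂, J±M) = (1,4,2,1,2,4)
P² = 96/5
sum k=0..1:
  [0] +1/48 = 1/48
  [1] −1/6 = -1/6
S = -7/48
C² = P²·S² = 49/120 ; C = -0.639010

−√(49/120) = -0.639010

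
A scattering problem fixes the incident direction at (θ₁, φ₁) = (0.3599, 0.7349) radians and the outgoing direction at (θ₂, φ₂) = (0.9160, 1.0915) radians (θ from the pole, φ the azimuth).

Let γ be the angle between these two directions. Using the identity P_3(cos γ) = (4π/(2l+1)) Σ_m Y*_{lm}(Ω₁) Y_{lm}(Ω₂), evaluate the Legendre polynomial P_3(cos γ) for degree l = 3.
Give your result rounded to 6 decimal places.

Expand P_3 via completeness: Σ_{m} conj(Y_{3,m}) at Ω₁ times Y_{3,m} at Ω₂ —
  m=-3: (-0.010795, 0.014684) × (-0.206359, 0.027589) = (0.001822, -0.003328)  (running Σ = (0.001822, -0.003328))
  m=-2: (0.011962, 0.118032) × (-0.225017, -0.320444) = (0.035131, -0.030392)  (running Σ = (0.036954, -0.033720))
  m=-1: (0.285398, 0.257937) × (0.100999, -0.194334) = (0.078951, -0.029411)  (running Σ = (0.115904, -0.063132))
  m=0: (0.481935, -0.000000) × (-0.260355, 0.000000) = (-0.125474, 0.000000)  (running Σ = (-0.009570, -0.063132))
  m=1: (-0.285398, 0.257937) × (-0.100999, -0.194334) = (0.078951, 0.029411)  (running Σ = (0.069381, -0.033720))
  m=2: (0.011962, -0.118032) × (-0.225017, 0.320444) = (0.035131, 0.030392)  (running Σ = (0.104512, -0.003328))
  m=3: (0.010795, 0.014684) × (0.206359, 0.027589) = (0.001822, 0.003328)  (running Σ = (0.106335, 0.000000))
Accumulated sum (0.106335, 0.000000); after 4π/(2l+1) scaling, (0.190892, 0.000000) ⇒ P_3 = 0.190892

0.190892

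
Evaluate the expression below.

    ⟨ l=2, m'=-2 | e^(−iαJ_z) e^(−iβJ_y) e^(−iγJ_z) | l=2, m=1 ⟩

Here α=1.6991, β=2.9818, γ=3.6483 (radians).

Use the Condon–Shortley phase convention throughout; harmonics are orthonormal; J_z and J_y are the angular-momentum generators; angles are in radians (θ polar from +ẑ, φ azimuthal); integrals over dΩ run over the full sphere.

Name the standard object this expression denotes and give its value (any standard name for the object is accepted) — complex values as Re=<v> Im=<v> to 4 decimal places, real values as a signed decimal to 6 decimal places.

This is a Wigner D-matrix element — the rotation-matrix element ⟨l m'| R(α,β,γ) |l m⟩ in the angular-momentum basis.
D^2_{-2,1}(1.6991,2.9818,3.6483) = e^{-i·-2·1.6991}·d^2_{-2,1}(2.9818)·e^{-i·1·3.6483}. Compute d first:
c=cos(2.981800/2)=0.079811, s=sin(2.981800/2)=0.996810; N=√[1·24·6·1]=12.000000
The bounds max(0,m−m')=3 and min(l+m,l−m')=3 give 1 term
  k=3: (−1)^0·12.0000/(6)·0.0798^1·0.9968^3 = +0.158100
d^2_{-2,1}(2.9818) = +0.158100
Phases: e^{-i·(-2)·1.6991}=-0.967257-0.253800i, e^{-i·(1)·3.6483}=-0.874347+0.485301i ⇒ D=+0.153181-0.039130i

Wigner D-matrix element, Re=0.1532 Im=-0.0391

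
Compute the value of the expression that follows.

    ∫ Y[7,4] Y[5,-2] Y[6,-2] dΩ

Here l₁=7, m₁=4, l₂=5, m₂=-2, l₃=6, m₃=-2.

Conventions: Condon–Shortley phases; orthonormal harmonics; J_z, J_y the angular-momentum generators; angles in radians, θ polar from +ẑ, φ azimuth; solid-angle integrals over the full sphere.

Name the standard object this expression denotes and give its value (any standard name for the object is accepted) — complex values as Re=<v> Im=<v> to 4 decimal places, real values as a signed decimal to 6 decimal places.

This is a Gaunt coefficient — the integral of a triple product of spherical harmonics over the sphere.
m-sum 0 ✓  L=18 even ✓  2≤6≤12 ✓
Π(2lᵢ+1) = 15×11×13 = 2145
triangle coeff Δ(7,5,6) = 1/174594420
Σ_t [1,5]: t=1:−1/4147200 t=2:+1/207360 t=3:−1/82944 t=4:+1/207360 t=5:−1/4147200 = -1/345600
(3j)²=420/46189 [(7 5 6; 0 0 0)], sign=-1
Σ_t [0,3]: t=0:+1/3110400 t=1:−1/691200 t=2:+1/1451520 t=3:−1/34836480 = -1/2150400
(3j)²=729/83980 [(7 5 6; 4 -2 -2)], sign=-1
⇒ 4πI² = 229635/1356277
I = (+1)√(229635/1356277/(4π)) = 0.11607533

Gaunt coefficient, +0.116075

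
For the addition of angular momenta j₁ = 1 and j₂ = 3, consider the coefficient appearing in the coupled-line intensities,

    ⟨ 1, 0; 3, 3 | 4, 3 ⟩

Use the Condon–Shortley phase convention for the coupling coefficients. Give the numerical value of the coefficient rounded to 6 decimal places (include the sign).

triangle: 0!*2!*6!/9! = 1440/362880
(j±m)!: 1!*1!*6!*0!*7!*1! = 3628800
prefactor² = (2J+1)*Δ*N² = 129600
  k=0: +1/(0!*0!*1!*6!*1!*0!) = 1/720
Σ = 1/720  ⇒  CG² = 129600*(1/720)² = 1/4
CG = +√(1/4) = +0.500000

+0.500000  (= +√(1/4))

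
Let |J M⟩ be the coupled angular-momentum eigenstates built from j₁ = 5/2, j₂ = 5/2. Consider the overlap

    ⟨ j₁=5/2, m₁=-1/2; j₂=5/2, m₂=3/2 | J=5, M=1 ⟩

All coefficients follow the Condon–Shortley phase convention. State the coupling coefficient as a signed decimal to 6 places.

j₁+j₂−J=0  J+j₁−j₂=5  J−j₁+j₂=5  j₁+j₂+J+1=11
(j₁±m₁, j₂±m₂, J±M) = (2,3,4,1,6,4)
P² = 138240/7
sum k=0..0:
  [0] +1/288 = 1/288
S = 1/288
C² = P²·S² = 5/21 ; C = +0.487950

+√(5/21) ≈ +0.487950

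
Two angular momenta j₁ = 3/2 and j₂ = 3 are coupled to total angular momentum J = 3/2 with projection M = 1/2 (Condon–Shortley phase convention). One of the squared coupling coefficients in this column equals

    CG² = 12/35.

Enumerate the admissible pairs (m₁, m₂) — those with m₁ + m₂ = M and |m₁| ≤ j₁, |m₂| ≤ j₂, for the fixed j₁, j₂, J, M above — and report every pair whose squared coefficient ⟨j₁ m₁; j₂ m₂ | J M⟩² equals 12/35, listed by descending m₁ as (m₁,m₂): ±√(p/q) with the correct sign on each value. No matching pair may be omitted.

Admissible pairs with m₁+m₂ = M = 1/2: (-3/2,2), (-1/2,1), (1/2,0), (3/2,-1)
  (m₁,m₂)=(3/2,-1): CG² = 4/35, CG = +√(4/35)
  (m₁,m₂)=(1/2,0): CG² = 9/35, CG = −√(9/35)
  (m₁,m₂)=(-1/2,1): CG² = 12/35, CG = +√(12/35)   ← matches the target
  (m₁,m₂)=(-3/2,2): CG² = 2/7, CG = −√(2/7)
Pairs with CG² = 12/35: (-1/2,1): +√(12/35)

(-1/2,1): +√(12/35)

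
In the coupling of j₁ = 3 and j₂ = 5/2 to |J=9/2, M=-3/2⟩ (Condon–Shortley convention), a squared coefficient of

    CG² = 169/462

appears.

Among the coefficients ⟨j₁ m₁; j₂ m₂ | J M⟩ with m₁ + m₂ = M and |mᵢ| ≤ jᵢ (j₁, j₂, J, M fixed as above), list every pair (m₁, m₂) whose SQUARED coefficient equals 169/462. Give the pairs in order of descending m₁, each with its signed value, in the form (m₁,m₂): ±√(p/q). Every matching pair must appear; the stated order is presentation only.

Admissible pairs with m₁+m₂ = M = -3/2: (-3,3/2), (-2,1/2), (-1,-1/2), (0,-3/2), (1,-5/2)
  (m₁,m₂)=(1,-5/2): CG² = 50/231, CG = +√(50/231)
  (m₁,m₂)=(0,-3/2): CG² = 45/154, CG = +√(45/154)
  (m₁,m₂)=(-1,-1/2): CG² = 5/231, CG = −√(5/231)
  (m₁,m₂)=(-2,1/2): CG² = 169/462, CG = −√(169/462)   ← matches the target
  (m₁,m₂)=(-3,3/2): CG² = 8/77, CG = −√(8/77)
Pairs with CG² = 169/462: (-2,1/2): −√(169/462)

(-2,1/2): −√(169/462)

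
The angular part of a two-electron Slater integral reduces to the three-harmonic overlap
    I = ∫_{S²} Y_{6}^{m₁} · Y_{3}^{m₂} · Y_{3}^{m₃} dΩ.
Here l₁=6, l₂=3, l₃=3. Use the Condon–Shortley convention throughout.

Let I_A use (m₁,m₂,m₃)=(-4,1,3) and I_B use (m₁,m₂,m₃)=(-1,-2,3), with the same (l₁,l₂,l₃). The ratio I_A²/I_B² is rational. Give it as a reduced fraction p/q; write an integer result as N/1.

l's match ⇒ only the (l;m) 3-j factors differ between A and B.
A: triangle coeff Δ(6,3,3) = 1/12012; Σ_t [4,4]: t=4:+1/34560 = 1/34560; (3j)²=5/286 [(6 3 3; -4 1 3)], sign=+1
B: triangle coeff Δ(6,3,3) = 1/12012; Σ_t [1,1]: t=1:−1/86400 = -1/86400; (3j)²=1/1716 [(6 3 3; -1 -2 3)], sign=-1
I_A²/I_B² = (5/286)/(1/1716) = 30/1

30/1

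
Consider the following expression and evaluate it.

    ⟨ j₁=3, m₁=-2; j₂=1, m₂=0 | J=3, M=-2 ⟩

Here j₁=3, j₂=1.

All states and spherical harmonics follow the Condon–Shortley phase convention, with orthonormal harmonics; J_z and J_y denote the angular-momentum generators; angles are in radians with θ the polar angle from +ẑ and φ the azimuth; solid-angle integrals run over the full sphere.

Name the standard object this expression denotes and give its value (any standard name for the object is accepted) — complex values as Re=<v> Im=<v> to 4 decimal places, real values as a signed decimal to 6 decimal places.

Clebsch–Gordan coefficient, −√(1/3) ≈ -0.577350

This is a Clebsch–Gordan (vector-coupling) coefficient.
triangle: 1!·5!·1!/8! = 120/40320
(j±m)!: 1!·5!·1!·1!·1!·5! = 14400
prefactor² = (2J+1)·Δ·N² = 300
  k=0: +1/(0!·1!·5!·1!·0!·0!) = 1/120
  k=1: −1/(1!·0!·4!·0!·1!·1!) = -1/24
Σ = -1/30  ⇒  CG² = 300·(-1/30)² = 1/3
CG = −√(1/3) = -0.577350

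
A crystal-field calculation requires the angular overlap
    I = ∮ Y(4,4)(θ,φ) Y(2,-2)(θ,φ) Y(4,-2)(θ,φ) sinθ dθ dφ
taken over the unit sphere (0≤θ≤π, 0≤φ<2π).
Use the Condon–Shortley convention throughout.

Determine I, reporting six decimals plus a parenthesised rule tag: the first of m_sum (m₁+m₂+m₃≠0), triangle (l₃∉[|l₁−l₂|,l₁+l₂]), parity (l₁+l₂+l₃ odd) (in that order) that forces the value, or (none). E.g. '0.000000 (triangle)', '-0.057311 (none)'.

Rules hold: Σm=0, L=10 even, 2≤4≤6.
N = 9·5·9 = 405
Δ = 2!·6!·2!/11! = 1/13860
Racah Σ t=0..2: t=0:+1/192 t=1:−1/36 t=2:+1/192 = -5/288
⇒ 3j(4 2 4; 0 0 0)² = 20/693, sgn -1
Racah Σ t=0..0: t=0:+1/2880 = 1/2880
⇒ 3j(4 2 4; 4 -2 -2)² = 2/165, sgn +1
4πI² = N·(3j₀)²·(3jₘ)² = 120/847
I = -1·√(0.141677/4π) = -0.10618031
No selection rule forces the value: the integral is nonzero (none).

-0.106180 (none)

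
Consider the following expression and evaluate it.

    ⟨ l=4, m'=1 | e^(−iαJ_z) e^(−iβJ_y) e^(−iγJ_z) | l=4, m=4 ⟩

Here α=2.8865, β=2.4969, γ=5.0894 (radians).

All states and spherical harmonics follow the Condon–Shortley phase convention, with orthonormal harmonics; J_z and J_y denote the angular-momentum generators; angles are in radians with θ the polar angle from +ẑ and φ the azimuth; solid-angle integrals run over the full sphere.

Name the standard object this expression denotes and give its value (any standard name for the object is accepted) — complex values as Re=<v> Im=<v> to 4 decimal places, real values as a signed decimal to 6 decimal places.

This is a Wigner D-matrix element — the rotation-matrix element ⟨l m'| R(α,β,γ) |l m⟩ in the angular-momentum basis.
D^4_{1,4}(2.8865,2.4969,5.0894) = e^{-i·1·2.8865}·d^4_{1,4}(2.4969)·e^{-i·4·5.0894}. Compute d first:
With c≡cos(β/2)=0.316793 and s≡sin(β/2)=0.948495, N=[120·6·40320·1]^{1/2}=5387.986637
The bounds max(0,m−m')=3 and min(l+m,l−m')=3 give 1 term
  k=3: (−1)^0·5387.9866/(720)·0.3168^5·0.9485^3 = +0.020374
d^4_{1,4}(2.4969) = +0.020374
D = (-0.967640-0.252335i)·(+0.020374)·(+0.062711-0.998032i) = -0.006367+0.019353i

Wigner D-matrix element, Re=-0.0064 Im=0.0194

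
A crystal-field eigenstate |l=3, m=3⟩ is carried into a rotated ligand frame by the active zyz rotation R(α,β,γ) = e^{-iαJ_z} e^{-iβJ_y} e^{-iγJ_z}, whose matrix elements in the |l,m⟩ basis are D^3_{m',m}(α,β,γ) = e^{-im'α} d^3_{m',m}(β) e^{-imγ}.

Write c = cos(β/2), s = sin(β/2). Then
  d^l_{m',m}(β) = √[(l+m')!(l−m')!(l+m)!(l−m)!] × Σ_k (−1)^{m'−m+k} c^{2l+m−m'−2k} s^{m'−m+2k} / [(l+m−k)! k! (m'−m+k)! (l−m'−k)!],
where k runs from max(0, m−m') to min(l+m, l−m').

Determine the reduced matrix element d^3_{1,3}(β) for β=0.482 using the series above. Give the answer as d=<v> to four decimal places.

d^3_{1,3}(β=0.4820) via the finite sum:
Half-angle: c=0.971100, s=0.238674. N=√(24·2·720·1)=185.903201
The bounds max(0,m−m')=2 and min(l+m,l−m')=2 give 1 term
  k=2: (−1)^0·185.9032/(48)·0.9711^4·0.2387^2 = +0.196205
d^3_{1,3}(0.4820) = +0.196205

d=0.1962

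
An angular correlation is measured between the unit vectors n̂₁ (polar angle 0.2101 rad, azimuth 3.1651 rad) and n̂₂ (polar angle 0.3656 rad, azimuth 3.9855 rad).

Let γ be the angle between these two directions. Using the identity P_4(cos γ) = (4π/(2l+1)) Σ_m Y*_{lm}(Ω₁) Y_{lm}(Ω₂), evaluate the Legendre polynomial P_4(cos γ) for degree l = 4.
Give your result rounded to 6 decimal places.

0.670197

Expand P_4 via completeness: Σ_{m} conj(Y_{4,m}) at Ω₁ times Y_{4,m} at Ω₂ —
  m=-4: Y*=0.00083 + 0.00008j  Y=-0.00703 + 0.00168j  product -0.00001 + 0.00000j
  m=-3: Y*=-0.01108 - 0.00078j  Y=0.04378 + 0.03059j  product -0.00046 - 0.00037j
  m=-2: Y*=0.08278 + 0.00389j  Y=-0.02549 - 0.21679j  product -0.00127 - 0.01805j
  m=-1: Y*=-0.35651 - 0.00838j  Y=-0.32596 + 0.36652j  product 0.11928 - 0.12794j
  m=+0: Y*=0.66924 + 0.00000j  Y=0.36594 + 0.00000j  product 0.24490 + 0.00000j
  m=+1: Y*=0.35651 - 0.00838j  Y=0.32596 + 0.36652j  product 0.11928 + 0.12794j
  m=+2: Y*=0.08278 - 0.00389j  Y=-0.02549 + 0.21679j  product -0.00127 + 0.01805j
  m=+3: Y*=0.01108 - 0.00078j  Y=-0.04378 + 0.03059j  product -0.00046 + 0.00037j
  m=+4: Y*=0.00083 - 0.00008j  Y=-0.00703 - 0.00168j  product -0.00001 - 0.00000j
Σ over m = 0.47999 + 0.00000j; ×(4π/9) → 0.67020 + 0.00000j. Real part: 0.670197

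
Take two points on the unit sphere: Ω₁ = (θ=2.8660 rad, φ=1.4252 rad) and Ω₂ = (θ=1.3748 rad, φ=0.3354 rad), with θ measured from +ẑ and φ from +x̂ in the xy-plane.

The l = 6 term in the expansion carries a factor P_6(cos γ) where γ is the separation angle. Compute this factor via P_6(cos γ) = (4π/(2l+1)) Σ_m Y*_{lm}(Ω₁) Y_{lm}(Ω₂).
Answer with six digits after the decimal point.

Summing Y*_{l m}(θ₁,φ₁)·Y_{l m}(θ₂,φ₂) over m ∈ [−6, 6]; prefactor 4π/(2·6+1) = 0.966644:
  m=-6: (-0.00013 + 0.00015j) × (-0.18385 - 0.38891j) = 0.00008 + 0.00002j  (running Σ = 0.00008 + 0.00002j)
  m=-5: (-0.00160 - 0.00179j) × (-0.03136 - 0.29420j) = -0.00048 + 0.00053j  (running Σ = -0.00040 + 0.00055j)
  m=-4: (0.01501 - 0.00988j) × (-0.04373 + 0.18743j) = 0.00120 + 0.00324j  (running Σ = 0.00080 + 0.00379j)
  m=-3: (0.03839 + 0.08223j) × (-0.16544 + 0.26120j) = -0.02783 - 0.00358j  (running Σ = -0.02703 + 0.00022j)
  m=-2: (-0.29170 + 0.08743j) × (0.08954 - 0.07106j) = -0.01991 + 0.02856j  (running Σ = -0.04694 + 0.02877j)
  m=-1: (-0.08632 - 0.58866j) × (0.29053 - 0.10127j) = -0.08469 - 0.16228j  (running Σ = -0.13163 - 0.13351j)
  m=0: (0.35210 + 0.00000j) × (-0.09270 + 0.00000j) = -0.03264 + 0.00000j  (running Σ = -0.16427 - 0.13351j)
  m=1: (0.08632 - 0.58866j) × (-0.29053 - 0.10127j) = -0.08469 + 0.16228j  (running Σ = -0.24896 + 0.02877j)
  m=2: (-0.29170 - 0.08743j) × (0.08954 + 0.07106j) = -0.01991 - 0.02856j  (running Σ = -0.26887 + 0.00022j)
  m=3: (-0.03839 + 0.08223j) × (0.16544 + 0.26120j) = -0.02783 + 0.00358j  (running Σ = -0.29670 + 0.00379j)
  m=4: (0.01501 + 0.00988j) × (-0.04373 - 0.18743j) = 0.00120 - 0.00324j  (running Σ = -0.29550 + 0.00055j)
  m=5: (0.00160 - 0.00179j) × (0.03136 - 0.29420j) = -0.00048 - 0.00053j  (running Σ = -0.29598 + 0.00002j)
  m=6: (-0.00013 - 0.00015j) × (-0.18385 + 0.38891j) = 0.00008 - 0.00002j  (running Σ = -0.29590 + 0.00000j)
Σ over m = -0.29590 + 0.00000j; ×(4π/13) → -0.28603 + 0.00000j. Real part: -0.286025

-0.286025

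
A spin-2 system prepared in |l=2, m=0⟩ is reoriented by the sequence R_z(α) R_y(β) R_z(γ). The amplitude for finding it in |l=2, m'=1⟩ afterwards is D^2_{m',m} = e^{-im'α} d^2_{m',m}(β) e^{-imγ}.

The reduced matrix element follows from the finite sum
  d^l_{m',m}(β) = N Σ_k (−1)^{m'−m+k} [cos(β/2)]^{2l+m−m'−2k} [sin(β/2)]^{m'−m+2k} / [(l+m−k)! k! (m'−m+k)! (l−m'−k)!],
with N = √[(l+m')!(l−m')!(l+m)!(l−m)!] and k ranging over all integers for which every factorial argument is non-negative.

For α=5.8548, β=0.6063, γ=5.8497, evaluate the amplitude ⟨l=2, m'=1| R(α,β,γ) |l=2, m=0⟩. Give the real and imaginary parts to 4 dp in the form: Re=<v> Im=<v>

Re=-0.5217 Im=-0.2382

D^2_{1,0}(5.8548,0.6063,5.8497) = e^{-i·1·5.8548}·d^2_{1,0}(0.6063)·e^{-i·0·5.8497}. Compute d first:
Half-angle: c=0.954401, s=0.298528. N=√(6·1·2·2)=4.898979
Admissible k: 0..1 (factorial args all ≥0)
  k=0: (−1)^1·4.8990/(2)·0.9544^3·0.2985^1 = -0.635701
  k=1: (−1)^2·4.8990/(2)·0.9544^1·0.2985^3 = +0.062196
d^2_{1,0}(0.6063) = -0.635701 +0.062196 = -0.573506
D = (+0.909638+0.415403i)·(-0.573506)·(+1.000000+0.000000i) = -0.521682-0.238236i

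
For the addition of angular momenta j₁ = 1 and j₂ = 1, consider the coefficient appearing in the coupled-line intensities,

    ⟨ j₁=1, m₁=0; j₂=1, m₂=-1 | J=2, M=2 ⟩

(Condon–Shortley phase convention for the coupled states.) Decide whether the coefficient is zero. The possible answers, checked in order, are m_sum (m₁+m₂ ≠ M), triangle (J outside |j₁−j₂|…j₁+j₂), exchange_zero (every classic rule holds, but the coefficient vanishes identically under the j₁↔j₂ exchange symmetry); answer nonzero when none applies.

m_sum

m-sum: m₁+m₂ = 0+(-1) = -1, M = 2  ✗ ⇒ coefficient is 0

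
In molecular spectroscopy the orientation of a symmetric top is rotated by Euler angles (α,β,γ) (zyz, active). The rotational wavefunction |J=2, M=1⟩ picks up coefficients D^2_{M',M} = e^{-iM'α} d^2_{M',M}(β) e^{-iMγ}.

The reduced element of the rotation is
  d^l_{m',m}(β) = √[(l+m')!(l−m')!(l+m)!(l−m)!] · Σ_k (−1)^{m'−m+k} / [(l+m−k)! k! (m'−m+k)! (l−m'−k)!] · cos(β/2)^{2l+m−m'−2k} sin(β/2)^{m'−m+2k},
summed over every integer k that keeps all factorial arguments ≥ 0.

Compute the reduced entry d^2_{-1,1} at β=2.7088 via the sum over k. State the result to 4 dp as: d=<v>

d^2_{-1,1}(β=2.7088) via the finite sum:
With c≡cos(β/2)=0.214711 and s≡sin(β/2)=0.976678, N=[1·6·6·1]^{1/2}=6.000000
k: max(0,(1)−(-1))=2 … min(2+(1),2−(-1))=3
  k=2: (−1)^0·6.0000/(2)·0.2147^2·0.9767^2 = +0.131927
  k=3: (−1)^1·6.0000/(6)·0.2147^0·0.9767^4 = -0.909923
d^2_{-1,1}(2.7088) = +0.131927 -0.909923 = -0.777996

d=-0.7780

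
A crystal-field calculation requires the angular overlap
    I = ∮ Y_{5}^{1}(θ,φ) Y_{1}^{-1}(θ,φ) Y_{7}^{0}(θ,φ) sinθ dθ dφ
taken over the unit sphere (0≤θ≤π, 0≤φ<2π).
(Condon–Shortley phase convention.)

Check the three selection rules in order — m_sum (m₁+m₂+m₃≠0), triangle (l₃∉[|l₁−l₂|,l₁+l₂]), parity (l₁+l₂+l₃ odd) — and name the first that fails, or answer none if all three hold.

azimuthal sum: 1 − 1 + 0 = 0  ✓
l₃ must lie in [4,6]; have l₃=7  ✗
L = 5 + 1 + 7 = 13 (odd)

triangle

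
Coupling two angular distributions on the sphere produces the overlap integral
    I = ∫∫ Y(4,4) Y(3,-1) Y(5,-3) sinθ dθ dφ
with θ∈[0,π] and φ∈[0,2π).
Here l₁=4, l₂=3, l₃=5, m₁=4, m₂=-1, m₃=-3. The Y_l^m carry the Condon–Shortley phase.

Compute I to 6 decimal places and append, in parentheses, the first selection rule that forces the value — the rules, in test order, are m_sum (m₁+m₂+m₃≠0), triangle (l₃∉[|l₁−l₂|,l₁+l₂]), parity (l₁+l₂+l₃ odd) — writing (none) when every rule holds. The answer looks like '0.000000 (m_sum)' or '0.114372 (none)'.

0.169606 (none)

Checks pass: Σm=0; 12 even; l₃=5∈[1,7].
(2·4+1)(2·3+1)(2·5+1) = 693
Δ: 2! 6! 4! / 13! → 1/180180
sum: t=0:+1/576 t=1:−1/144 t=2:+1/576 = -1/288
3j²(4 3 5; 0 0 0) = Δ·Π!·Σ² = 20/1001  (sign +1)
sum: t=0:+1/5760 = 1/5760
3j²(4 3 5; 4 -1 -3) = Δ·Π!·Σ² = 56/2145  (sign +1)
combine: 4πI² = 693·20/1001·56/2145 = 672/1859
take √, sign +1: I = 0.16960553
No selection rule forces the value: the integral is nonzero (none).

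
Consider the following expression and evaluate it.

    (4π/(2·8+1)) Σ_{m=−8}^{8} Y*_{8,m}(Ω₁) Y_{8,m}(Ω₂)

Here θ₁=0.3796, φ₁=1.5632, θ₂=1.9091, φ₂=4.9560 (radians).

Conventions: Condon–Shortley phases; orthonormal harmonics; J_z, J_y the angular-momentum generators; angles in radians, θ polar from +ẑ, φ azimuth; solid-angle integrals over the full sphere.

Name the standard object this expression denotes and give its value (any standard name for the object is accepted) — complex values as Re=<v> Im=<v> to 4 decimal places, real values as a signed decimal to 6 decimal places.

Legendre polynomial (addition theorem), +0.299705

This sum is the spherical-harmonic addition theorem: it equals the Legendre polynomial P_l(cos γ) of the angle γ between the two directions.
Expand P_8 via completeness: Σ_{m} conj(Y_{8,m}) at Ω₁ times Y_{8,m} at Ω₂ —
  m=-8: Y*=0.00018 - 0.00001j  Y=-0.11930 - 0.30035j  product -0.00003 - 0.00005j
  m=-7: Y*=-0.00010 - 0.00183j  Y=0.45070 - 0.06098j  product -0.00016 - 0.00082j
  m=-6: Y*=-0.01162 + 0.00053j  Y=-0.01884 + 0.17196j  product 0.00013 - 0.00201j
  m=-5: Y*=0.00199 + 0.05241j  Y=0.25496 + 0.09386j  product -0.00441 + 0.01355j
  m=-4: Y*=0.17178 - 0.00522j  Y=-0.16176 + 0.23831j  product -0.02654 + 0.04178j
  m=-3: Y*=-0.00903 - 0.39597j  Y=0.09897 + 0.11040j  product 0.04282 - 0.04018j
  m=-2: Y*=-0.56929 + 0.00865j  Y=-0.27671 + 0.14661j  product 0.15626 - 0.08586j
  m=-1: Y*=0.00226 + 0.29771j  Y=0.02202 + 0.08860j  product -0.02633 + 0.00676j
  m=+0: Y*=-0.38550 + 0.00000j  Y=-0.31634 + 0.00000j  product 0.12195 + 0.00000j
  m=+1: Y*=-0.00226 + 0.29771j  Y=-0.02202 + 0.08860j  product -0.02633 - 0.00676j
  m=+2: Y*=-0.56929 - 0.00865j  Y=-0.27671 - 0.14661j  product 0.15626 + 0.08586j
  m=+3: Y*=0.00903 - 0.39597j  Y=-0.09897 + 0.11040j  product 0.04282 + 0.04018j
  m=+4: Y*=0.17178 + 0.00522j  Y=-0.16176 - 0.23831j  product -0.02654 - 0.04178j
  m=+5: Y*=-0.00199 + 0.05241j  Y=-0.25496 + 0.09386j  product -0.00441 - 0.01355j
  m=+6: Y*=-0.01162 - 0.00053j  Y=-0.01884 - 0.17196j  product 0.00013 + 0.00201j
  m=+7: Y*=0.00010 - 0.00183j  Y=-0.45070 - 0.06098j  product -0.00016 + 0.00082j
  m=+8: Y*=0.00018 + 0.00001j  Y=-0.11930 + 0.30035j  product -0.00003 + 0.00005j
Total Σ_m = 0.40545 + 0.00000j. Multiply by 0.739198: 0.29971 + 0.00000j. P_8(cos γ) = 0.299705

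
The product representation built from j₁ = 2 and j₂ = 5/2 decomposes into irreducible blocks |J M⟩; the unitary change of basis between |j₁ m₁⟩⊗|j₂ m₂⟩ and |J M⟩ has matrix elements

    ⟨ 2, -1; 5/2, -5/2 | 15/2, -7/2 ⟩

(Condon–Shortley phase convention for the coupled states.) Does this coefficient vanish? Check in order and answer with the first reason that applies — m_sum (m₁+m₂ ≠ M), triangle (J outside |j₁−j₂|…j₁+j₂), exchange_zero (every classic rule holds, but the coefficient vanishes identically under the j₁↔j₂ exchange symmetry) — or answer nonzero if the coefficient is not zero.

m-sum: m₁+m₂ = -1+(-5/2) = -7/2, M = -7/2  ✓
triangle: need |j₁−j₂| ≤ J ≤ j₁+j₂, i.e. J ∈ [1/2, 9/2]; J = 15/2 is outside ✗ ⇒ coefficient is 0

triangle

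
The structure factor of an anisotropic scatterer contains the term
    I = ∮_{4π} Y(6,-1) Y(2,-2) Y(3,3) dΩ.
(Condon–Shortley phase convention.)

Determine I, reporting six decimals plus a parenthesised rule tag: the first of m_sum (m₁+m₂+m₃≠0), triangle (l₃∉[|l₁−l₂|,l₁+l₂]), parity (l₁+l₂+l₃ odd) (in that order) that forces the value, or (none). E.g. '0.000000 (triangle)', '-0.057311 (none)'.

triangle: need 4≤l₃≤8, have 3; I=0

0.000000 (triangle)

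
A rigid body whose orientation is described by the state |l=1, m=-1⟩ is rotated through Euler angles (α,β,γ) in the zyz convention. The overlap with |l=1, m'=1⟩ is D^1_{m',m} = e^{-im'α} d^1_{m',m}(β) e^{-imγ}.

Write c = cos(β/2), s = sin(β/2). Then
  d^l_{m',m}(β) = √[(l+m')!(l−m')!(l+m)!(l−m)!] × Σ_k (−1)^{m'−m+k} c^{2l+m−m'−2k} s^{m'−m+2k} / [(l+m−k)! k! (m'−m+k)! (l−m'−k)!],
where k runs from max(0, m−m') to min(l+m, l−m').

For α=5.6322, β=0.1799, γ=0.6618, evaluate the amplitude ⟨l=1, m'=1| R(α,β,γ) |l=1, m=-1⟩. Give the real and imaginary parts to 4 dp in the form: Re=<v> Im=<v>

First d^1_{1,-1}(β=0.1799), then the phase factors e^{-i(1)α} and e^{-i(-1)γ}:
With c≡cos(β/2)=0.995957 and s≡sin(β/2)=0.089829, N=[2·1·1·2]^{1/2}=2.000000
The bounds max(0,m−m')=0 and min(l+m,l−m')=0 give 1 term
  k=0: (−1)^2·2.0000/(2)·0.9960^0·0.0898^2 = +0.008069
d^1_{1,-1}(0.1799) = +0.008069
Phases: e^{-i·(1)·5.6322}=+0.795487+0.605970i, e^{-i·(-1)·0.6618}=+0.788887+0.614538i ⇒ D=+0.002059+0.007802i

Re=0.0021 Im=0.0078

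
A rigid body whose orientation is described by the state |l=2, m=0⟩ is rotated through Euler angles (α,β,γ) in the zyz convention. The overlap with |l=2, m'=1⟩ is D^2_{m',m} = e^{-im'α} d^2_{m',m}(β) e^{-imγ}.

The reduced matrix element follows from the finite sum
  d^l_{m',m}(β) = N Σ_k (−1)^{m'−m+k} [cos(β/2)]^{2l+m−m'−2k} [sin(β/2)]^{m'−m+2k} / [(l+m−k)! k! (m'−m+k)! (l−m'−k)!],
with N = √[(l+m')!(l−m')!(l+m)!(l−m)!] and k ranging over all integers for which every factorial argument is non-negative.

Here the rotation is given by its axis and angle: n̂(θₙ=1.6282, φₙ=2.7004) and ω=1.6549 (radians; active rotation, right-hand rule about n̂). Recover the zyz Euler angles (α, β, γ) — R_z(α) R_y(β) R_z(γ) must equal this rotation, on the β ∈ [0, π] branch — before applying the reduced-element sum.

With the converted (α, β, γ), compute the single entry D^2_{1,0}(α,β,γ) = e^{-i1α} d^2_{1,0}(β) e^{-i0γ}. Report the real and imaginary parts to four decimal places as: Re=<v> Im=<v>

Axis–angle → zyz. n̂ = (sinθₙcosφₙ, sinθₙsinφₙ, cosθₙ) = (-0.902754, +0.426315, -0.057372), ω = 1.6549.
R = I cosω + sinω [n̂]ₓ + (1−cosω) n̂n̂ᵀ gives
  R = [+0.799420, -0.360018, +0.480952; -0.474356, +0.113007, +0.873049; -0.368664, -0.926076, -0.080436]
β = atan2(√(R₁₃²+R₂₃²), R₃₃) = 1.651320; α = atan2(R₂₃, R₁₃) mod 2π = 1.067272; γ = atan2(R₃₂, −R₃₁) mod 2π = 5.091250
D^2_{1,0}(1.0673,1.6513,5.0913) = e^{-i·1·1.0673}·d^2_{1,0}(1.6513)·e^{-i·0·5.0913}. Compute d first:
With c≡cos(β/2)=0.678072 and s≡sin(β/2)=0.734995, N=[6·1·2·2]^{1/2}=4.898979
Admissible k: 0..1 (factorial args all ≥0)
  k=0: (−1)^1·4.8990/(2)·0.6781^3·0.7350^1 = -0.561291
  k=1: (−1)^2·4.8990/(2)·0.6781^1·0.7350^3 = +0.659486
d^2_{1,0}(1.6513) = -0.561291 +0.659486 = +0.098195
Phases: e^{-i·(1)·1.0673}=+0.482515-0.875888i, e^{-i·(0)·5.0913}=+1.000000+0.000000i ⇒ D=+0.047381-0.086008i

Re=0.0474 Im=-0.0860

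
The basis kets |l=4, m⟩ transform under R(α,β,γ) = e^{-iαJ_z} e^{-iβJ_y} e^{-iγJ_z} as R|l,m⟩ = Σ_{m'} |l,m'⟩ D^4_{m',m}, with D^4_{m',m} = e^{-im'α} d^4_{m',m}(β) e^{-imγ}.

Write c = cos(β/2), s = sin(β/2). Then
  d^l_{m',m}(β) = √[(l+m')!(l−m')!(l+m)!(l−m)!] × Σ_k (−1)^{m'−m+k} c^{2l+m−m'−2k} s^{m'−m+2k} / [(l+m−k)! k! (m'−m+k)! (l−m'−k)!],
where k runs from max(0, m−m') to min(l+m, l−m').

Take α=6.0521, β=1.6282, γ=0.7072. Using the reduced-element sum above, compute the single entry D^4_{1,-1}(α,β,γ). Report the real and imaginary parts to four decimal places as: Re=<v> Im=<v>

Re=-0.2025 Im=-0.2763

Split into d^4_{1,-1}(β=1.6282) × two z-phases.
c=cos(1.628200/2)=0.686523, s=sin(1.628200/2)=0.727108; N=√[120·6·6·120]=720.000000
k: max(0,(-1)−(1))=0 … min(4+(-1),4−(1))=3
  k=0: (−1)^2·720.0000/(72)·0.6865^6·0.7271^2 = +0.553514
  k=1: (−1)^3·720.0000/(24)·0.6865^4·0.7271^4 = -1.862677
  k=2: (−1)^4·720.0000/(48)·0.6865^2·0.7271^6 = +1.044709
  k=3: (−1)^5·720.0000/(720)·0.6865^0·0.7271^8 = -0.078125
d^4_{1,-1}(1.6282) = +0.553514 -1.862677 +1.044709 -0.078125 = -0.342580
D = (+0.973418+0.229034i)·(-0.342580)·(+0.760184+0.649708i) = -0.202523-0.276306i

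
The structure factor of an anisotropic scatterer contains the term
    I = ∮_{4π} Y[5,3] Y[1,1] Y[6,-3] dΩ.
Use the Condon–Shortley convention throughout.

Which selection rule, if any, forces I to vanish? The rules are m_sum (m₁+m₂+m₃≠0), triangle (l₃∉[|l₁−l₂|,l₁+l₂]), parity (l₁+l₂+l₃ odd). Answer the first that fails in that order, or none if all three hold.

m_sum

m₁+m₂+m₃ = 3 + 1 − 3 = 1  ✗
triangle: |5−1|=4 ≤ l₃=6 ≤ 5+1=6
parity: l₁+l₂+l₃ = 12 is even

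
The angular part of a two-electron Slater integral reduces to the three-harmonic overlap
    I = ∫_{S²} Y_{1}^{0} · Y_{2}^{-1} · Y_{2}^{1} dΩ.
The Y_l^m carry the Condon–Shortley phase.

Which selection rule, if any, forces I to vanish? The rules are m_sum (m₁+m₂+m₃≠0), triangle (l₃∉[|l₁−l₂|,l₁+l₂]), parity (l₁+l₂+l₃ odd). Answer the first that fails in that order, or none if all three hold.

parity

m₁+m₂+m₃ = 0 − 1 + 1 = 0  ✓
triangle: |1−2|=1 ≤ l₃=2 ≤ 1+2=3  ✓
parity: l₁+l₂+l₃ = 5 is odd  ✗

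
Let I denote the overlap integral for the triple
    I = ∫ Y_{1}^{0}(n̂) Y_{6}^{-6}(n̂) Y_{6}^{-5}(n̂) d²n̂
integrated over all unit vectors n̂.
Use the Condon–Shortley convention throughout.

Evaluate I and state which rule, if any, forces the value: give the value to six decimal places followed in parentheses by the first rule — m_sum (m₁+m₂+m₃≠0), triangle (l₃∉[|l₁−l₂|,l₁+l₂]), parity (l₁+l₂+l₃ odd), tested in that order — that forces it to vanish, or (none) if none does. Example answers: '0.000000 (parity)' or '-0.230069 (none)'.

0.000000 (m_sum)

0 − 6 − 5 = -11 ≠ 0: azimuthal integral kills it; I = 0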